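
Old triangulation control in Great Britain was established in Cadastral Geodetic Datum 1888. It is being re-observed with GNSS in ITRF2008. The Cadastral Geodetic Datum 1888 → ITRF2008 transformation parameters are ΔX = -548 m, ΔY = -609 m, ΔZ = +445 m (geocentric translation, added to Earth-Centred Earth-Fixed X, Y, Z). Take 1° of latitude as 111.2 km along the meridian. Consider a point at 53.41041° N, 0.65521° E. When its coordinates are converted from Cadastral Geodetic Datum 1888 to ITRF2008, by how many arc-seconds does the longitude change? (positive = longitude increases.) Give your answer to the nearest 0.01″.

sin φ = 0.802926, cos φ = 0.596079, sin λ = 0.011435, cos λ = 0.999935.
East component: ΔE = −sin λ·ΔX + cos λ·ΔY = −(0.011435)(-548) + (0.999935)(-609) = -602.69 m.
1° of latitude spans 111200 m; at latitude φ, 1° of longitude spans that × cos φ = 66284.0 m, so Δλ = -602.69 / 66284.0 × 3600 = -32.733″.

Δλ = -32.73″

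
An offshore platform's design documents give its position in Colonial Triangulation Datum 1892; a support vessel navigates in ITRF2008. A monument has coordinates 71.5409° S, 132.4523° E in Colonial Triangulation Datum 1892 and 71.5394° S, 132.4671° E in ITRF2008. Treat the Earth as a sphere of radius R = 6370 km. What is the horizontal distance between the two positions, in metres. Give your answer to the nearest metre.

547 m

Δφ = -71.5394° − -71.5409° = +0.0015°; Δλ = 132.4671° − 132.4523° = +0.0148°.
1° along a meridian = πR/180 = 111177 m.
ΔN = Δφ × 111177 = 166.8 m; ΔE = Δλ × 111177 × cos(-71.5409°) = +0.0148 × 111177 × 0.316628 = 521.0 m.
Distance = √(ΔE² + ΔN²) = √(521.0² + 166.8²) = 547.0 m.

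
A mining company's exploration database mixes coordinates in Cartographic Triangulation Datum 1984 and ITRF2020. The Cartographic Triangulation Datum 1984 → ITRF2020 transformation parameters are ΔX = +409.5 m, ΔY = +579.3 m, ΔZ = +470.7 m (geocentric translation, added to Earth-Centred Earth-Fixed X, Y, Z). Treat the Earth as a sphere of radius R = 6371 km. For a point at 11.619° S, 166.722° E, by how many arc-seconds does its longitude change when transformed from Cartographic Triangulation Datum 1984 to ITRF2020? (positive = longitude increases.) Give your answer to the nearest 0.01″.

Δλ = -21.74″

sin φ = -0.201403, cos φ = 0.979509, sin λ = 0.229676, cos λ = -0.973267.
East component: ΔE = −sin λ·ΔX + cos λ·ΔY = −(0.229676)(409.5) + (-0.973267)(579.3) = -657.87 m.
1° of latitude spans πR/180 = 111195 m; at latitude φ, 1° of longitude spans that × cos φ = 108916.4 m, so Δλ = -657.87 / 108916.4 × 3600 = -21.744″.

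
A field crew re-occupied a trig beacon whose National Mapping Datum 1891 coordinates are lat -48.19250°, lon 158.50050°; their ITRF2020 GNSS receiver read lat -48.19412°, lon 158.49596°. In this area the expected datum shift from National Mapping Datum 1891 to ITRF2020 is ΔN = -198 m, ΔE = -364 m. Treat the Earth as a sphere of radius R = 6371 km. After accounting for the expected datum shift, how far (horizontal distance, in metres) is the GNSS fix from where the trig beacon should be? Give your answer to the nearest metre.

33 m

Observed coordinate differences: Δφ = -0.00162°, Δλ = -0.00454°.
Converting to metres (1° lat = 111195 m, cos φ = 0.666630): observed ΔN = -180.1 m, observed ΔE = -336.5 m.
Subtracting the expected shift leaves a residual of -180.1 − (-198) = 17.9 m north and -336.5 − (-364) = 27.5 m east.
Residual distance = √(17.9² + 27.5²) = 32.8 m.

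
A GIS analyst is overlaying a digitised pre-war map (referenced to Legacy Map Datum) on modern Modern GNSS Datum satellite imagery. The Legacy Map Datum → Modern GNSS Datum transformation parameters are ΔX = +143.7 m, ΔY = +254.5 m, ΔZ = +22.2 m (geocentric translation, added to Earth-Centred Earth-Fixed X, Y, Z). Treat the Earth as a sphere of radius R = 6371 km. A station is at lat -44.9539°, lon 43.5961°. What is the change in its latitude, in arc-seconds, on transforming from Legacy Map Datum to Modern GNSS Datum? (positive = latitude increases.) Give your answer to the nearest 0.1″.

sin φ = -0.706538, cos φ = 0.707675, sin λ = 0.689570, cos λ = 0.724219.
North component: ΔN = −sin φ cos λ·ΔX − sin φ sin λ·ΔY + cos φ·ΔZ = −(-0.706538)(0.724219)(143.7) − (-0.706538)(0.689570)(254.5) + (0.707675)(22.2) = 213.23 m.
1° of latitude spans πR/180 = 111195 m, so Δφ = 213.23 / 111195 × 3600 = 6.904″.

Δφ = 6.9″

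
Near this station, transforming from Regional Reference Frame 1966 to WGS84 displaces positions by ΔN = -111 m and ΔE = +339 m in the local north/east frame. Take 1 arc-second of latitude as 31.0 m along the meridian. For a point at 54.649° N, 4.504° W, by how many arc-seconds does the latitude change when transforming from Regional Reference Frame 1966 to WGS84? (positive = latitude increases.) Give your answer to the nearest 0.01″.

Δφ = -3.58″

1″ of latitude = 31.00 m, so Δφ = -111.0 / 31.00 = -3.581″.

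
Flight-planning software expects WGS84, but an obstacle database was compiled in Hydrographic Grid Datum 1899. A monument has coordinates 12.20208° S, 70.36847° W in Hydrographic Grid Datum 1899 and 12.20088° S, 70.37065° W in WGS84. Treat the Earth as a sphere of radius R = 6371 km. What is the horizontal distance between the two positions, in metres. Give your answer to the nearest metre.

272 m

Δφ = -12.20088° − -12.20208° = +0.00120°; Δλ = -70.37065° − -70.36847° = -0.00218°.
1° along a meridian = πR/180 = 111195 m.
ΔN = Δφ × 111195 = 133.4 m; ΔE = Δλ × 111195 × cos(-12.20208°) = -0.00218 × 111195 × 0.977408 = -236.9 m.
Distance = √(ΔE² + ΔN²) = √((-236.9)² + 133.4²) = 271.9 m.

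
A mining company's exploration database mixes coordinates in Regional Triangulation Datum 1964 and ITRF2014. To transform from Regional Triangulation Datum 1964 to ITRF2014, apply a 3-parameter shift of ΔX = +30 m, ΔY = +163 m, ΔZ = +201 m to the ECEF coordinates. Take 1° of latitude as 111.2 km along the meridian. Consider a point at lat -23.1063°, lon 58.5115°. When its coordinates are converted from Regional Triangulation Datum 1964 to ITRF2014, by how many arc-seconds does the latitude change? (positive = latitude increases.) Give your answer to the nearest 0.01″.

Δφ = 7.95″

sin φ = -0.392438, cos φ = 0.919778, sin λ = 0.852745, cos λ = 0.522327.
North component: ΔN = −sin φ cos λ·ΔX − sin φ sin λ·ΔY + cos φ·ΔZ = −(-0.392438)(0.522327)(30) − (-0.392438)(0.852745)(163) + (0.919778)(201) = 245.57 m.
1° of latitude spans 111200 m, so Δφ = 245.57 / 111200 × 3600 = 7.950″.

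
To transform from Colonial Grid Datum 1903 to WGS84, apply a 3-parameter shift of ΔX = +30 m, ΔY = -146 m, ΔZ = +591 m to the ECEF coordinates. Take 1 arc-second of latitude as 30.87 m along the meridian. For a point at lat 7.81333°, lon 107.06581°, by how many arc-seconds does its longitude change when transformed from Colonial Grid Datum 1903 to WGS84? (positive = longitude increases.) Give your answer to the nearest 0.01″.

sin φ = 0.135946, cos φ = 0.990716, sin λ = 0.955968, cos λ = -0.293470.
East component: ΔE = −sin λ·ΔX + cos λ·ΔY = −(0.955968)(30) + (-0.293470)(-146) = 14.17 m.
1° of latitude spans 3600 × 30.87 = 111132 m; at latitude φ, 1° of longitude spans that × cos φ = 110100.3 m, so Δλ = 14.17 / 110100.3 × 3600 = 0.463″.

Δλ = 0.46″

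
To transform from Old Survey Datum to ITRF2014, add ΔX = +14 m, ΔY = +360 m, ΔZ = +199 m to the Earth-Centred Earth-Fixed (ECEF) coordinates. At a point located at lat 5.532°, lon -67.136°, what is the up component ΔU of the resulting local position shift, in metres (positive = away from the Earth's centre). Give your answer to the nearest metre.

ΔU = -306 m

At φ = 5.532°, λ = -67.136°: sin φ = 0.096402, cos φ = 0.995343, sin λ = -0.921430, cos λ = 0.388545.
ΔU = cos φ cos λ·ΔX + cos φ sin λ·ΔY + sin φ·ΔZ = (0.995343)(0.388545)(14) + (0.995343)(-0.921430)(360) + (0.096402)(199) = -305.57 m.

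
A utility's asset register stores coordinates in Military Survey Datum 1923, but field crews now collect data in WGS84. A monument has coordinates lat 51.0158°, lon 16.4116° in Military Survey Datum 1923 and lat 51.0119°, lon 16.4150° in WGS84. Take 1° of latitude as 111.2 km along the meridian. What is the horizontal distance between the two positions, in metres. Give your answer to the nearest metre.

495 m

Δφ = 51.0119° − 51.0158° = -0.0039°; Δλ = 16.4150° − 16.4116° = +0.0034°.
ΔN = Δφ × 111200 = -433.7 m; ΔE = Δλ × 111200 × cos(51.0158°) = +0.0034 × 111200 × 0.629106 = 237.9 m.
Distance = √(ΔE² + ΔN²) = √(237.9² + (-433.7)²) = 494.6 m.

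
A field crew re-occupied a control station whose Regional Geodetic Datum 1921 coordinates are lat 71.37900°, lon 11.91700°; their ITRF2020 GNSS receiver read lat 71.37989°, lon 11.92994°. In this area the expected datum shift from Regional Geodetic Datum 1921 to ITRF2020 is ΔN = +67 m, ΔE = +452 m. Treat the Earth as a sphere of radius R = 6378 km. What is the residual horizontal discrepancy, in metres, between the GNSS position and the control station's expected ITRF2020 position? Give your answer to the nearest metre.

Observed coordinate differences: Δφ = +0.00089°, Δλ = +0.01294°.
Converting to metres (1° lat = 111317 m, cos φ = 0.319307): observed ΔN = 99.1 m, observed ΔE = 459.9 m.
Subtracting the expected shift leaves a residual of 99.1 − (67) = 32.1 m north and 459.9 − (452) = 7.9 m east.
Residual distance = √(32.1² + 7.9²) = 33.0 m.

33 m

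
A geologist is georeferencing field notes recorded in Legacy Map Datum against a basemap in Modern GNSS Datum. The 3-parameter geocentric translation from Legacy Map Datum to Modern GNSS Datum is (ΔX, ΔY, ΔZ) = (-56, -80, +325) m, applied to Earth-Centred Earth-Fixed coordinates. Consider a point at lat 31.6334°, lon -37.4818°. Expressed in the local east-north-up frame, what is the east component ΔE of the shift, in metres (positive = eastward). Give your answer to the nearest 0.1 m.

The local east axis at (φ, λ) is (−sin λ, cos λ, 0), so ΔE = −sin(-37.4818°)·(-56) + cos(-37.4818°)·(-80) = -97.56 m.

ΔE = -97.6 m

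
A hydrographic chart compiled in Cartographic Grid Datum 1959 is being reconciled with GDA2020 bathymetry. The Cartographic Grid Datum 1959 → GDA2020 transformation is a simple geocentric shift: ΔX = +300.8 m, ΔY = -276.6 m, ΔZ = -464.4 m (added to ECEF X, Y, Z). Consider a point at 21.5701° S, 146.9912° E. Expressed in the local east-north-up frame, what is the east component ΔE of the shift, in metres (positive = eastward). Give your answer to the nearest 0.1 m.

The local east axis at (φ, λ) is (−sin λ, cos λ, 0), so ΔE = −sin(146.9912°)·300.8 + cos(146.9912°)·(-276.6) = 68.09 m.

ΔE = 68.1 m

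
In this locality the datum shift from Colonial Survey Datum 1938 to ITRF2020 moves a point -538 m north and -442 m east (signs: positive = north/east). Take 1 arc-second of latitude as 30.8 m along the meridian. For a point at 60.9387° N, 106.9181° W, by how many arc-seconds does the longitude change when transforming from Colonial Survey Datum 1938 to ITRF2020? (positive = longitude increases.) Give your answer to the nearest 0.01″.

At latitude 60.9387°, cos φ = 0.485745.
1″ of longitude at this latitude = 30.80 × cos φ = 14.9609 m, so Δλ = -442.0 / 14.9609 = -29.544″.

Δλ = -29.54″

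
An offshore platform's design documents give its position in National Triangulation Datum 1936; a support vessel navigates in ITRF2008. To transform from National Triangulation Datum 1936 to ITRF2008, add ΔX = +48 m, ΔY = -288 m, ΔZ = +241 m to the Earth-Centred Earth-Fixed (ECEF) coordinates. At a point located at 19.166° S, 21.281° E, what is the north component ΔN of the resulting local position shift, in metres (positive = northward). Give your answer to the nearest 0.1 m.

The local north axis is (−sin φ cos λ, −sin φ sin λ, cos φ), giving ΔN = 14.684 − 34.317 + 227.642 = 208.01 m.

ΔN = 208.0 m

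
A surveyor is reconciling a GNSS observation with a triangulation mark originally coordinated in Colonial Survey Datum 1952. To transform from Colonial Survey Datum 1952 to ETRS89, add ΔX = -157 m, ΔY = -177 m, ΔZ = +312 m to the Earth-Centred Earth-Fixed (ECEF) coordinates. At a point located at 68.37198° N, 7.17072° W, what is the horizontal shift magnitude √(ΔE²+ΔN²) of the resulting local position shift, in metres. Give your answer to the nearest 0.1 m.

At φ = 68.37198°, λ = -7.17072°: sin φ = 0.929596, cos φ = 0.368579, sin λ = -0.124826, cos λ = 0.992179.
ΔE = −sin λ·ΔX + cos λ·ΔY = −(-0.124826)·(-157) + (0.992179)·(-177) = -195.21 m.
ΔN = −sin φ cos λ·ΔX − sin φ sin λ·ΔY + cos φ·ΔZ = −(0.929596)(0.992179)(-157) − (0.929596)(-0.124826)(-177) + (0.368579)(312) = 239.26 m.
Horizontal magnitude = √(ΔE² + ΔN²) = √((-195.21)² + 239.26²) = 308.80 m.

308.8 m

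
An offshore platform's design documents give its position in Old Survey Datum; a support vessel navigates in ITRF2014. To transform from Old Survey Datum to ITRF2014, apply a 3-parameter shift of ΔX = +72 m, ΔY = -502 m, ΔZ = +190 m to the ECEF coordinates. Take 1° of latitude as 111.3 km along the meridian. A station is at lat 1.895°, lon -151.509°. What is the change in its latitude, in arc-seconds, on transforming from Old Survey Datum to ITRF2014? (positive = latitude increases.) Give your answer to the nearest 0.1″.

sin φ = 0.033068, cos φ = 0.999453, sin λ = -0.477021, cos λ = -0.878892.
North component: ΔN = −sin φ cos λ·ΔX − sin φ sin λ·ΔY + cos φ·ΔZ = −(0.033068)(-0.878892)(72) − (0.033068)(-0.477021)(-502) + (0.999453)(190) = 184.07 m.
1° of latitude spans 111300 m, so Δφ = 184.07 / 111300 × 3600 = 5.954″.

Δφ = 6.0″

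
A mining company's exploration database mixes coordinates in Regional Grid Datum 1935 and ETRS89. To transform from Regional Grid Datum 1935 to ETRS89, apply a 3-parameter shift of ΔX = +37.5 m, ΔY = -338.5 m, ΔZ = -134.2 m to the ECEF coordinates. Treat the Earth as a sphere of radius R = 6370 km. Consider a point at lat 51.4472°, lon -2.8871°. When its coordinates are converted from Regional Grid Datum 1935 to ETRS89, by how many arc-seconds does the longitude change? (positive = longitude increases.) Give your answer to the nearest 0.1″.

sin φ = 0.782034, cos φ = 0.623236, sin λ = -0.050368, cos λ = 0.998731.
East component: ΔE = −sin λ·ΔX + cos λ·ΔY = −(-0.050368)(37.5) + (0.998731)(-338.5) = -336.18 m.
1° of latitude spans πR/180 = 111177 m; at latitude φ, 1° of longitude spans that × cos φ = 69289.8 m, so Δλ = -336.18 / 69289.8 × 3600 = -17.467″.

Δλ = -17.5″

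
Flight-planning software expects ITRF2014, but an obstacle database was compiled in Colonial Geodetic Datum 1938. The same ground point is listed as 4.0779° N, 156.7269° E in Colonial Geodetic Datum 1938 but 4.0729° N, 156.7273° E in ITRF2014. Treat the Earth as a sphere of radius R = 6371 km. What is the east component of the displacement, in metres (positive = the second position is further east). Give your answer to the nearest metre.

Δφ = 4.0729° − 4.0779° = -0.0050°; Δλ = 156.7273° − 156.7269° = +0.0004°.
1° along a meridian = πR/180 = 111195 m.
ΔN = Δφ × 111195 = -556.0 m; ΔE = Δλ × 111195 × cos(4.0779°) = +0.0004 × 111195 × 0.997468 = 44.4 m.

ΔE = 44 m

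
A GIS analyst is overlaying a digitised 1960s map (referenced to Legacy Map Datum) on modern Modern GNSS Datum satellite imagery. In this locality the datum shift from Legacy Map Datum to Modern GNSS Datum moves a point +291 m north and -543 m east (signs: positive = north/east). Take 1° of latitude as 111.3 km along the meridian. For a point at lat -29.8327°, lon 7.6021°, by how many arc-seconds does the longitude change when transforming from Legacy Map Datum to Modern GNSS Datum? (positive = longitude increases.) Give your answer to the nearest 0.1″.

At latitude -29.8327°, cos φ = 0.867482.
1° of longitude at this latitude = 111.3 × cos φ = 96.55 km, so Δλ = -543.0 / 96550.7 = -0.0056240° = -20.246″.

Δλ = -20.2″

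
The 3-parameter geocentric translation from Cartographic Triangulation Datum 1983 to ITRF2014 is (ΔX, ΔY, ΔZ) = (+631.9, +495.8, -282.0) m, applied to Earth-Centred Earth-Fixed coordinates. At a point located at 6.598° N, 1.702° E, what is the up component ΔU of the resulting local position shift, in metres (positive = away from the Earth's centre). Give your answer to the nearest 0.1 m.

ΔU = 609.7 m

At φ = 6.598°, λ = 1.702°: sin φ = 0.114902, cos φ = 0.993377, sin λ = 0.029701, cos λ = 0.999559.
ΔU = cos φ cos λ·ΔX + cos φ sin λ·ΔY + sin φ·ΔZ = (0.993377)(0.999559)(631.9) + (0.993377)(0.029701)(495.8) + (0.114902)(-282.0) = 609.66 m.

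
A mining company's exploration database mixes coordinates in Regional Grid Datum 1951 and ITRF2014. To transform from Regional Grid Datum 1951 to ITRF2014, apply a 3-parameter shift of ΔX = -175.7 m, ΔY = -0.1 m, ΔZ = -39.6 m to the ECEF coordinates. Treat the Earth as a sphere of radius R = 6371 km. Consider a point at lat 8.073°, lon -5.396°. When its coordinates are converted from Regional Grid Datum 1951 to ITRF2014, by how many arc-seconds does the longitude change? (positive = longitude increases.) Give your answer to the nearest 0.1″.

sin φ = 0.140435, cos φ = 0.990090, sin λ = -0.094039, cos λ = 0.995569.
East component: ΔE = −sin λ·ΔX + cos λ·ΔY = −(-0.094039)(-175.7) + (0.995569)(-0.1) = -16.62 m.
1° of latitude spans πR/180 = 111195 m; at latitude φ, 1° of longitude spans that × cos φ = 110093.0 m, so Δλ = -16.62 / 110093.0 × 3600 = -0.544″.

Δλ = -0.5″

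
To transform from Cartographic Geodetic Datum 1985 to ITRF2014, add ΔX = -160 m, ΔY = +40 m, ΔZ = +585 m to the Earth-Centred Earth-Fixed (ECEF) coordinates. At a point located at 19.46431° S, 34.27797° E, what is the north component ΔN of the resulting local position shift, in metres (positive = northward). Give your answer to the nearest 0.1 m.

The local north axis is (−sin φ cos λ, −sin φ sin λ, cos φ), giving ΔN = -44.055 + 7.507 + 551.567 = 515.02 m.

ΔN = 515.0 m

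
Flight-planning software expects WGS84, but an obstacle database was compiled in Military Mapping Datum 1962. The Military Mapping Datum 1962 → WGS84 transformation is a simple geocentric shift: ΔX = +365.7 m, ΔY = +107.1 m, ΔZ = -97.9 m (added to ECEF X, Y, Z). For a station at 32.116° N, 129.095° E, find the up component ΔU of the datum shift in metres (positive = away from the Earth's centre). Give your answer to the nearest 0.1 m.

ΔU = -177.0 m

At φ = 32.116°, λ = 129.095°: sin φ = 0.531635, cos φ = 0.846973, sin λ = 0.776101, cos λ = -0.630608.
ΔU = cos φ cos λ·ΔX + cos φ sin λ·ΔY + sin φ·ΔZ = (0.846973)(-0.630608)(365.7) + (0.846973)(0.776101)(107.1) + (0.531635)(-97.9) = -176.97 m.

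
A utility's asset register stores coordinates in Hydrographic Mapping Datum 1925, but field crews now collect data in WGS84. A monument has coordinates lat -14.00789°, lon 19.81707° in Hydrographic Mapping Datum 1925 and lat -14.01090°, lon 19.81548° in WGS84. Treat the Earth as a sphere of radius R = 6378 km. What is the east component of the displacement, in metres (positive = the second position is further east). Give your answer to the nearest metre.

ΔE = -172 m

Δφ = -14.01090° − -14.00789° = -0.00301°; Δλ = 19.81548° − 19.81707° = -0.00159°.
1° along a meridian = πR/180 = 111317 m.
ΔN = Δφ × 111317 = -335.1 m; ΔE = Δλ × 111317 × cos(-14.00789°) = -0.00159 × 111317 × 0.970262 = -171.7 m.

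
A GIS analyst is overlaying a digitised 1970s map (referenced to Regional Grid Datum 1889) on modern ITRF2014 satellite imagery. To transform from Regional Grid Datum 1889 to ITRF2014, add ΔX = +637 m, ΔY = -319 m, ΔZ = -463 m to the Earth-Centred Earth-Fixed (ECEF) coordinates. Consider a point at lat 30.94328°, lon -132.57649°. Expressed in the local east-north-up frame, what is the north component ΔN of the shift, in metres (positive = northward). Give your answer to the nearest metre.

ΔN = -296 m

At φ = 30.94328°, λ = -132.57649°: sin φ = 0.514189, cos φ = 0.857677, sin λ = -0.736375, cos λ = -0.676574.
ΔN = −sin φ cos λ·ΔX − sin φ sin λ·ΔY + cos φ·ΔZ = −(0.514189)(-0.676574)(637) − (0.514189)(-0.736375)(-319) + (0.857677)(-463) = -296.29 m.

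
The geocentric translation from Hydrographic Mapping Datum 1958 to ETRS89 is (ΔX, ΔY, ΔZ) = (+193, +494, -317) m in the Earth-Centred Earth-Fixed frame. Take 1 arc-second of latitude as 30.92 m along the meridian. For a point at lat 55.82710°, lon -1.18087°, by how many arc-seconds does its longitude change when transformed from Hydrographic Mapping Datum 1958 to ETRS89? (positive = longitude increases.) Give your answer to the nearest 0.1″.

Δλ = 28.7″

sin φ = 0.827346, cos φ = 0.561692, sin λ = -0.020609, cos λ = 0.999788.
East component: ΔE = −sin λ·ΔX + cos λ·ΔY = −(-0.020609)(193) + (0.999788)(494) = 497.87 m.
1° of latitude spans 3600 × 30.92 = 111312 m; at latitude φ, 1° of longitude spans that × cos φ = 62523.1 m, so Δλ = 497.87 / 62523.1 × 3600 = 28.667″.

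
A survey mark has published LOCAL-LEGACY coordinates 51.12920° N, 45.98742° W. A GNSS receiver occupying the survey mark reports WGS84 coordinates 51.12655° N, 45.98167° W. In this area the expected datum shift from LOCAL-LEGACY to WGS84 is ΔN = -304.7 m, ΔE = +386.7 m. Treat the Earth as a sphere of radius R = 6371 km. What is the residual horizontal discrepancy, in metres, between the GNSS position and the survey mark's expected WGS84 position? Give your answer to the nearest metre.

Observed coordinate differences: Δφ = -0.00265°, Δλ = +0.00575°.
Converting to metres (1° lat = 111195 m, cos φ = 0.627566): observed ΔN = -294.7 m, observed ΔE = 401.2 m.
Subtracting the expected shift leaves a residual of -294.7 − (-304.7) = 10.0 m north and 401.2 − (386.7) = 14.5 m east.
Residual distance = √(10.0² + 14.5²) = 17.7 m.

18 m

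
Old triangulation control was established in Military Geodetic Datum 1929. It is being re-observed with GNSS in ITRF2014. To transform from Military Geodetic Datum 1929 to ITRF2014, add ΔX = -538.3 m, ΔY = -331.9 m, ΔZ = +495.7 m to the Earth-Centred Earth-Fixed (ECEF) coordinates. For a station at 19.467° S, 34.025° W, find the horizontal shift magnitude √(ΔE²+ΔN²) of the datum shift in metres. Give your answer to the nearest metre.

At φ = -19.467°, λ = -34.025°: sin φ = -0.333264, cos φ = 0.942834, sin λ = -0.559555, cos λ = 0.828793.
ΔE = −sin λ·ΔX + cos λ·ΔY = −(-0.559555)·(-538.3) + (0.828793)·(-331.9) = -576.28 m.
ΔN = −sin φ cos λ·ΔX − sin φ sin λ·ΔY + cos φ·ΔZ = −(-0.333264)(0.828793)(-538.3) − (-0.333264)(-0.559555)(-331.9) + (0.942834)(495.7) = 380.57 m.
Horizontal magnitude = √(ΔE² + ΔN²) = √((-576.28)² + 380.57²) = 690.61 m.

691 m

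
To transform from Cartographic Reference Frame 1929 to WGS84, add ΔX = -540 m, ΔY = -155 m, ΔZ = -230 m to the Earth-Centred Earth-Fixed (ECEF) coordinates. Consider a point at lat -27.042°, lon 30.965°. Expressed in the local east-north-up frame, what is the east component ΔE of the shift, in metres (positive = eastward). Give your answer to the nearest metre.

At φ = -27.042°, λ = 30.965°: sin φ = -0.454644, cos φ = 0.890673, sin λ = 0.514514, cos λ = 0.857482.
ΔE = −sin λ·ΔX + cos λ·ΔY = −(0.514514)·(-540) + (0.857482)·(-155) = 144.93 m.

ΔE = 145 m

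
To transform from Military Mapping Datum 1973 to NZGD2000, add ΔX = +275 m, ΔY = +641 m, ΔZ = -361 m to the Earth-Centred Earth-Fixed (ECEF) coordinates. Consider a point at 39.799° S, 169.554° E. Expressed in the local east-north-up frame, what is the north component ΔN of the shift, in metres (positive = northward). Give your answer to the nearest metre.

The local north axis is (−sin φ cos λ, −sin φ sin λ, cos φ), giving ΔN = -173.109 + 74.391 − 277.354 = -376.07 m.

ΔN = -376 m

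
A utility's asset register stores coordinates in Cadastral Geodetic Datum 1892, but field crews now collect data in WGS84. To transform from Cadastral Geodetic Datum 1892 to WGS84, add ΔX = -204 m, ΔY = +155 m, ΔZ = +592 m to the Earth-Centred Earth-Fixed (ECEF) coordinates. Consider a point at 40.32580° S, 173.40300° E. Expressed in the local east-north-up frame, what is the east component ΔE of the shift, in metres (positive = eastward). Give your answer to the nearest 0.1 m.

ΔE = -130.5 m

At φ = -40.32580°, λ = 173.40300°: sin φ = -0.647133, cos φ = 0.762377, sin λ = 0.114885, cos λ = -0.993379.
ΔE = −sin λ·ΔX + cos λ·ΔY = −(0.114885)·(-204) + (-0.993379)·(155) = -130.54 m.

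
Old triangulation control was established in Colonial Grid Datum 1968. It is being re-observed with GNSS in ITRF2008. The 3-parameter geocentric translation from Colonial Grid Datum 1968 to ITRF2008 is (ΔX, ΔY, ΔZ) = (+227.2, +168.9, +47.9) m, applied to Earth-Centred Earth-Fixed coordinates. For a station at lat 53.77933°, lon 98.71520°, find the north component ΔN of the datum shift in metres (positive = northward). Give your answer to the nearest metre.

The local north axis is (−sin φ cos λ, −sin φ sin λ, cos φ), giving ΔN = 27.773 − 134.686 + 28.304 = -78.61 m.

ΔN = -79 m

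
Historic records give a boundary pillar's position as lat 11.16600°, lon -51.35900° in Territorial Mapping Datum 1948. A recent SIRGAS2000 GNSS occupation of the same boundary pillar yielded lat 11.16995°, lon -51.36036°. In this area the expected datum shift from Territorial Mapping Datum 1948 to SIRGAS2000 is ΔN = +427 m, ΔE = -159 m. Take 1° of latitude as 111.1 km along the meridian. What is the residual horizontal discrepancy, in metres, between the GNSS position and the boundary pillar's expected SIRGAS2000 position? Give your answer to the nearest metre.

16 m

Observed coordinate differences: Δφ = +0.00395°, Δλ = -0.00136°.
Converting to metres (1° lat = 111100 m, cos φ = 0.981070): observed ΔN = 438.8 m, observed ΔE = -148.2 m.
Subtracting the expected shift leaves a residual of 438.8 − (427) = 11.8 m north and -148.2 − (-159) = 10.8 m east.
Residual distance = √(11.8² + 10.8²) = 16.0 m.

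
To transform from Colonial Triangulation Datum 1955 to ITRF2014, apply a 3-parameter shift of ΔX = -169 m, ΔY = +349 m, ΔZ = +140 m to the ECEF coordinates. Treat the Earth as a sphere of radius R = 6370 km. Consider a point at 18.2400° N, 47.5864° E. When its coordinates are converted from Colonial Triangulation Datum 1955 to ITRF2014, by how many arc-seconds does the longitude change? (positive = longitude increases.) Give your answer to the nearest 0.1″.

sin φ = 0.312998, cos φ = 0.949754, sin λ = 0.738295, cos λ = 0.674478.
East component: ΔE = −sin λ·ΔX + cos λ·ΔY = −(0.738295)(-169) + (0.674478)(349) = 360.16 m.
1° of latitude spans πR/180 = 111177 m; at latitude φ, 1° of longitude spans that × cos φ = 105591.2 m, so Δλ = 360.16 / 105591.2 × 3600 = 12.279″.

Δλ = 12.3″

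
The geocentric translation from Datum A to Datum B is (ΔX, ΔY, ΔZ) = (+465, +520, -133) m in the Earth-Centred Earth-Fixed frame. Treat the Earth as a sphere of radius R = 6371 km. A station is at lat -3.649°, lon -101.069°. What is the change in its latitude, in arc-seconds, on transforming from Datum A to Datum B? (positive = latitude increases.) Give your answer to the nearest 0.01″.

sin φ = -0.063644, cos φ = 0.997973, sin λ = -0.981397, cos λ = -0.191991.
North component: ΔN = −sin φ cos λ·ΔX − sin φ sin λ·ΔY + cos φ·ΔZ = −(-0.063644)(-0.191991)(465) − (-0.063644)(-0.981397)(520) + (0.997973)(-133) = -170.89 m.
1° of latitude spans πR/180 = 111195 m, so Δφ = -170.89 / 111195 × 3600 = -5.533″.

Δφ = -5.53″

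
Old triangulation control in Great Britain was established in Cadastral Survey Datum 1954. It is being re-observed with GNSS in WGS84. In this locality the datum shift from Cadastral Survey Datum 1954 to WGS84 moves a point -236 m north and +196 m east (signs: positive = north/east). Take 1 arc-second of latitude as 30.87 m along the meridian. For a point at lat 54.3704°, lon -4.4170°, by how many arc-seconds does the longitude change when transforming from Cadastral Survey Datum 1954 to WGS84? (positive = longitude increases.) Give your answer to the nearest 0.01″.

At latitude 54.3704°, cos φ = 0.582543.
1″ of longitude at this latitude = 30.87 × cos φ = 17.9831 m, so Δλ = 196.0 / 17.9831 = 10.899″.

Δλ = 10.90″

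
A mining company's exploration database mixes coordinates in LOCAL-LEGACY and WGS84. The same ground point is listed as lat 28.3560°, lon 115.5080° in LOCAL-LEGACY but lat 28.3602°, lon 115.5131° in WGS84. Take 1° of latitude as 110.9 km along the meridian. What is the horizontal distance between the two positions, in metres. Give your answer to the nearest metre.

682 m

Δφ = 28.3602° − 28.3560° = +0.0042°; Δλ = 115.5131° − 115.5080° = +0.0051°.
ΔN = Δφ × 110900 = 465.8 m; ΔE = Δλ × 110900 × cos(28.3560°) = +0.0051 × 110900 × 0.880014 = 497.7 m.
Distance = √(ΔE² + ΔN²) = √(497.7² + 465.8²) = 681.7 m.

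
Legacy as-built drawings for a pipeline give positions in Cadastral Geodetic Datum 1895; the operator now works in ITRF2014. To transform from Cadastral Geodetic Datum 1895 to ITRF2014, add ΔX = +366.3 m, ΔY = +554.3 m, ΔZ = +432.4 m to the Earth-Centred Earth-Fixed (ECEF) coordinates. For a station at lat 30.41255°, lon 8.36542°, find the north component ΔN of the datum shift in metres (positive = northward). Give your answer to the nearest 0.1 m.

ΔN = 148.6 m

At φ = 30.41255°, λ = 8.36542°: sin φ = 0.506223, cos φ = 0.862403, sin λ = 0.145486, cos λ = 0.989360.
ΔN = −sin φ cos λ·ΔX − sin φ sin λ·ΔY + cos φ·ΔZ = −(0.506223)(0.989360)(366.3) − (0.506223)(0.145486)(554.3) + (0.862403)(432.4) = 148.62 m.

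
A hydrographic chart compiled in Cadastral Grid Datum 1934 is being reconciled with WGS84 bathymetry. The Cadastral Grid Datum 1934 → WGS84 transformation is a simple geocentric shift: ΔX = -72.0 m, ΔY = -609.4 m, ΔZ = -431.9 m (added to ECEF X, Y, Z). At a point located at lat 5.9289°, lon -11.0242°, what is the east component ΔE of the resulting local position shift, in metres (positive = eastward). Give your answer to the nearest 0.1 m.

At φ = 5.9289°, λ = -11.0242°: sin φ = 0.103294, cos φ = 0.994651, sin λ = -0.191224, cos λ = 0.981547.
ΔE = −sin λ·ΔX + cos λ·ΔY = −(-0.191224)·(-72.0) + (0.981547)·(-609.4) = -611.92 m.

ΔE = -611.9 m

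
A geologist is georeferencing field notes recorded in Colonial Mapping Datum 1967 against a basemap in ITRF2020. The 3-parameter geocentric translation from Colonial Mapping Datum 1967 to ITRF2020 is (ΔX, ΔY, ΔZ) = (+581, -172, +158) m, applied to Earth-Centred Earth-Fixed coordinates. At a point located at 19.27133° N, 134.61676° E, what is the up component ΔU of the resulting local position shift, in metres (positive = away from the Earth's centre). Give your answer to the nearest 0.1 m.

At φ = 19.27133°, λ = 134.61676°: sin φ = 0.330042, cos φ = 0.943966, sin λ = 0.711821, cos λ = -0.702361.
ΔU = cos φ cos λ·ΔX + cos φ sin λ·ΔY + sin φ·ΔZ = (0.943966)(-0.702361)(581) + (0.943966)(0.711821)(-172) + (0.330042)(158) = -448.63 m.

ΔU = -448.6 m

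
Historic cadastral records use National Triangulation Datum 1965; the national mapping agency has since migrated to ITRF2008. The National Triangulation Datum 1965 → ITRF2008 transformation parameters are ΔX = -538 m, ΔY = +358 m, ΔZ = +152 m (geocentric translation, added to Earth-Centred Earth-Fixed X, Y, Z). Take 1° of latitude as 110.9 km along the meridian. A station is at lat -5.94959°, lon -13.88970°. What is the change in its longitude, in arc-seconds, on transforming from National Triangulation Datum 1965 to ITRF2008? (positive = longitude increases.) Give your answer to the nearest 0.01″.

sin φ = -0.103653, cos φ = 0.994613, sin λ = -0.240054, cos λ = 0.970760.
East component: ΔE = −sin λ·ΔX + cos λ·ΔY = −(-0.240054)(-538) + (0.970760)(358) = 218.38 m.
1° of latitude spans 110900 m; at latitude φ, 1° of longitude spans that × cos φ = 110302.6 m, so Δλ = 218.38 / 110302.6 × 3600 = 7.127″.

Δλ = 7.13″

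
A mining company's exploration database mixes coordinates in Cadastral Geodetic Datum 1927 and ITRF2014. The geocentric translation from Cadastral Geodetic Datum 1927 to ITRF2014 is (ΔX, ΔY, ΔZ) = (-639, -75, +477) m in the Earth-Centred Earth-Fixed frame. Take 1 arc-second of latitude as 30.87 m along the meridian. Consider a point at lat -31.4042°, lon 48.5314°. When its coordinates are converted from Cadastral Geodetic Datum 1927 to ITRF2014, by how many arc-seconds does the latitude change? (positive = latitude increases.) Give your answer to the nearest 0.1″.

sin φ = -0.521072, cos φ = 0.853513, sin λ = 0.749319, cos λ = 0.662209.
North component: ΔN = −sin φ cos λ·ΔX − sin φ sin λ·ΔY + cos φ·ΔZ = −(-0.521072)(0.662209)(-639) − (-0.521072)(0.749319)(-75) + (0.853513)(477) = 157.35 m.
1° of latitude spans 3600 × 30.87 = 111132 m, so Δφ = 157.35 / 111132 × 3600 = 5.097″.

Δφ = 5.1″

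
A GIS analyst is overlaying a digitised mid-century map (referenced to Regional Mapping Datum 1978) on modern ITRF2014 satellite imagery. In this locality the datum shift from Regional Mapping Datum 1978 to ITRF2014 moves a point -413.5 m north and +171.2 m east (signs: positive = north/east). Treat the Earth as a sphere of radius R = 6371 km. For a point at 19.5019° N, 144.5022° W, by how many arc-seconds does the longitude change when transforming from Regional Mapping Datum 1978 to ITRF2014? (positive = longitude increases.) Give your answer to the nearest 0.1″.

At latitude 19.5019°, cos φ = 0.942630.
One radian of longitude at latitude φ spans R cos φ, so Δλ = ΔE / (R cos φ) = 171.2 / (6371000 × 0.942630) = 2.8507e-05 rad = 5.880″.

Δλ = 5.9″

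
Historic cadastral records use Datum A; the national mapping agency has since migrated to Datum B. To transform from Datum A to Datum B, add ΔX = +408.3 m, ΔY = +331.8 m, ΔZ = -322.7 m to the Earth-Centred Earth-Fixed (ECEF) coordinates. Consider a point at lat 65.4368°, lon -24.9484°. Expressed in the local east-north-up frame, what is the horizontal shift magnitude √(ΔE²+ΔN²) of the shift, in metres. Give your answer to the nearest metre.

585 m

The local east axis at (φ, λ) is (−sin λ, cos λ, 0), so ΔE = −sin(-24.9484°)·408.3 + cos(-24.9484°)·331.8 = 473.06 m.
The local north axis is (−sin φ cos λ, −sin φ sin λ, cos φ), giving ΔN = -336.699 + 127.288 − 134.145 = -343.56 m.
Horizontal magnitude = √(ΔE² + ΔN²) = √(473.06² + (-343.56)²) = 584.65 m.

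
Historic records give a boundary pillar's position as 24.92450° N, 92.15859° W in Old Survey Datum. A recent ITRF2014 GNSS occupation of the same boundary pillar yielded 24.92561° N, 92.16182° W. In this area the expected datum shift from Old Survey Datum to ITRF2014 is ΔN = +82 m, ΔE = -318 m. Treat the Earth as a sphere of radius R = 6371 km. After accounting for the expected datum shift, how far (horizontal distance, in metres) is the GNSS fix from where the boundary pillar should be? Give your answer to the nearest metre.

42 m

Observed coordinate differences: Δφ = +0.00111°, Δλ = -0.00323°.
Converting to metres (1° lat = 111195 m, cos φ = 0.906864): observed ΔN = 123.4 m, observed ΔE = -325.7 m.
Subtracting the expected shift leaves a residual of 123.4 − (82) = 41.4 m north and -325.7 − (-318) = -7.7 m east.
Residual distance = √(41.4² + (-7.7)²) = 42.1 m.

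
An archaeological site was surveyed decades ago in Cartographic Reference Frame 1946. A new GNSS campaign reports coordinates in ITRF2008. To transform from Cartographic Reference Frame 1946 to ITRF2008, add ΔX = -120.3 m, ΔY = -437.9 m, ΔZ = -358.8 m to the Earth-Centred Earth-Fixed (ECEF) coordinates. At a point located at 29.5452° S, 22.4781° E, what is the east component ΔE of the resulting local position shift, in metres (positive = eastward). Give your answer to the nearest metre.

ΔE = -359 m

The local east axis at (φ, λ) is (−sin λ, cos λ, 0), so ΔE = −sin(22.4781°)·(-120.3) + cos(22.4781°)·(-437.9) = -358.64 m.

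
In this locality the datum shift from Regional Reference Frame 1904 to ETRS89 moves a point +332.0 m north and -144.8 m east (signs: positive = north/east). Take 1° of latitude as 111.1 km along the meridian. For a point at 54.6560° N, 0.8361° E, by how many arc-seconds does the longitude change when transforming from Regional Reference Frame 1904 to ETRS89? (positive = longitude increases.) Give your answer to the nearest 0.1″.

Δλ = -8.1″

At latitude 54.6560°, cos φ = 0.578484.
1° of longitude at this latitude = 111.1 × cos φ = 64.27 km, so Δλ = -144.8 / 64269.6 = -0.0022530° = -8.111″.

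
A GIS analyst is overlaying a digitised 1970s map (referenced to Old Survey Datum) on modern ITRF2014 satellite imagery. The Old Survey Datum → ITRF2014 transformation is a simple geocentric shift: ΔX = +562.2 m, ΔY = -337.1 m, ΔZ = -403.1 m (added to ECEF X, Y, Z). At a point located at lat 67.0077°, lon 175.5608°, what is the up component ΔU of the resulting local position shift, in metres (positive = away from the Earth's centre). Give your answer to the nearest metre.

The local up (radial) axis is (cos φ cos λ, cos φ sin λ, sin φ), giving ΔU = -218.941 − 10.192 − 371.077 = -600.21 m.

ΔU = -600 m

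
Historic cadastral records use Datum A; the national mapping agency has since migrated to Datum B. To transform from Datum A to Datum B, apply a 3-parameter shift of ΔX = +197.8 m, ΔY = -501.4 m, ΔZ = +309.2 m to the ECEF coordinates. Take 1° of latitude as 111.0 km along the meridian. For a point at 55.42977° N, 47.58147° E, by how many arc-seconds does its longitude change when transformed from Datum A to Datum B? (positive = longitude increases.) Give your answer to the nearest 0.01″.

Δλ = -27.68″

sin φ = 0.823431, cos φ = 0.567416, sin λ = 0.738237, cos λ = 0.674541.
East component: ΔE = −sin λ·ΔX + cos λ·ΔY = −(0.738237)(197.8) + (0.674541)(-501.4) = -484.24 m.
1° of latitude spans 111000 m; at latitude φ, 1° of longitude spans that × cos φ = 62983.2 m, so Δλ = -484.24 / 62983.2 × 3600 = -27.678″.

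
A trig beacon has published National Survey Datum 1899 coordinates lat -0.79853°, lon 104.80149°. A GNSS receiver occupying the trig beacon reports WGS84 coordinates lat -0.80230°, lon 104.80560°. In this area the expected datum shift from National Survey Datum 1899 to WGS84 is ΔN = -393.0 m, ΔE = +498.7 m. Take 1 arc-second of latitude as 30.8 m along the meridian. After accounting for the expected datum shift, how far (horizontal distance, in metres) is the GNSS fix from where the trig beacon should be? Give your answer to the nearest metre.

50 m

Observed coordinate differences: Δφ = -0.00377°, Δλ = +0.00411°.
Converting to metres (1° lat = 110880 m, cos φ = 0.999903): observed ΔN = -418.0 m, observed ΔE = 455.7 m.
Subtracting the expected shift leaves a residual of -418.0 − (-393.0) = -25.0 m north and 455.7 − (498.7) = -43.0 m east.
Residual distance = √((-25.0)² + (-43.0)²) = 49.8 m.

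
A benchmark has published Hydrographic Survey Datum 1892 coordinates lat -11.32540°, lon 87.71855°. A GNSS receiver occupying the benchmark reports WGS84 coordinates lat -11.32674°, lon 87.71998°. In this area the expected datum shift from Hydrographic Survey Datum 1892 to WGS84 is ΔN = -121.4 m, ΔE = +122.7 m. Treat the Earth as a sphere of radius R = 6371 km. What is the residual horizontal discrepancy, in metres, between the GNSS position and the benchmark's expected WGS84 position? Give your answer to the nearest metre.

43 m

Observed coordinate differences: Δφ = -0.00134°, Δλ = +0.00143°.
Converting to metres (1° lat = 111195 m, cos φ = 0.980528): observed ΔN = -149.0 m, observed ΔE = 155.9 m.
Subtracting the expected shift leaves a residual of -149.0 − (-121.4) = -27.6 m north and 155.9 − (122.7) = 33.2 m east.
Residual distance = √((-27.6)² + 33.2²) = 43.2 m.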